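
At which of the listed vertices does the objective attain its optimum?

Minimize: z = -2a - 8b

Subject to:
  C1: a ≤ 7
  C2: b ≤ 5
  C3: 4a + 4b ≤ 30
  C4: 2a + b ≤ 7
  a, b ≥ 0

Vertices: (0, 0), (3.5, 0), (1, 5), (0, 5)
Evaluating z = -2a - 8b at each vertex:
  (0, 0): z = 0
  (3.5, 0): z = -7
  (1, 5): z = -42
  (0, 5): z = -40

The smallest value is z = -42, attained at (1, 5).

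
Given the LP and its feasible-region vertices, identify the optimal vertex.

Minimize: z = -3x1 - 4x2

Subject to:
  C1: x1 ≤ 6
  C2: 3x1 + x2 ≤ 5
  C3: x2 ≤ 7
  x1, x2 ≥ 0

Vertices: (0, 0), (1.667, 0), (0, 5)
Evaluating z = -3x1 - 4x2 at each vertex:
  (0, 0): z = 0
  (1.667, 0): z = -5
  (0, 5): z = -20

The smallest value is z = -20, attained at (0, 5).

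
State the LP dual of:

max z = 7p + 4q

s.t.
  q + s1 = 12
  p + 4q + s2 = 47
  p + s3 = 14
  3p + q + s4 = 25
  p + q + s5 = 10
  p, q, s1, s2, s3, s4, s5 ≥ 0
Minimize: z = 12y1 + 47y2 + 14y3 + 25y4 + 10y5

Subject to:
  C1: -y2 - y3 - 3y4 - y5 ≤ -7
  C2: -y1 - 4y2 - y4 - y5 ≤ -4
  y1, y2, y3, y4, y5 ≥ 0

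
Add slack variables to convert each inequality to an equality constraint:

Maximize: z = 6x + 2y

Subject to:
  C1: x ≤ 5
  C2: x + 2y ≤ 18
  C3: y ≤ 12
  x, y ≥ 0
max z = 6x + 2y

s.t.
  x + s1 = 5
  x + 2y + s2 = 18
  y + s3 = 12
  x, y, s1, s2, s3 ≥ 0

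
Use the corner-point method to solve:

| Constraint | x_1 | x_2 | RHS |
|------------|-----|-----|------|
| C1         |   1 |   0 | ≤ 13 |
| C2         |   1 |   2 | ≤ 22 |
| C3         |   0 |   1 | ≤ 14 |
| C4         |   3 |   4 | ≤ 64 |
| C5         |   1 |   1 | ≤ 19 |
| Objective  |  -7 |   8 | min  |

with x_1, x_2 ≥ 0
Each vertex is the intersection of two constraint boundaries that also satisfies all remaining constraints:
  x_1 = 0 and x_2 = 0 → (0, 0)
  x_1 = 13 and x_2 = 0 → (13, 0)
  x_1 = 13 and x_1 + 2x_2 = 22 → (13, 4.5)
  x_1 + 2x_2 = 22 and x_1 = 0 → (0, 11)

Evaluating z = -7x_1 + 8x_2 at each vertex:
  (0, 0): z = 0
  (13, 0): z = -91
  (13, 4.5): z = -55
  (0, 11): z = 88

The minimum is at (13, 0) with z = -91.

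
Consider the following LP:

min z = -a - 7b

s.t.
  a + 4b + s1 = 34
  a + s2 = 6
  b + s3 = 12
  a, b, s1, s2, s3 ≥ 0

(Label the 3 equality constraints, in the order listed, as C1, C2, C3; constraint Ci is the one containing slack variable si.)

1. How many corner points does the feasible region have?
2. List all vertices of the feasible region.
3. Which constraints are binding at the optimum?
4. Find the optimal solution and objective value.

1. 4
2. (0, 0), (6, 0), (6, 7), (0, 8.5)
3. C1, a ≥ 0
4. a = 0, b = 8.5, z = -59.5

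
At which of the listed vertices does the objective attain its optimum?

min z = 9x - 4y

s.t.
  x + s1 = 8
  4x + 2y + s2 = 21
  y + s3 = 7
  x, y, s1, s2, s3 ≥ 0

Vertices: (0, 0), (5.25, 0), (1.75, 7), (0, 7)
(0, 7) with z = -28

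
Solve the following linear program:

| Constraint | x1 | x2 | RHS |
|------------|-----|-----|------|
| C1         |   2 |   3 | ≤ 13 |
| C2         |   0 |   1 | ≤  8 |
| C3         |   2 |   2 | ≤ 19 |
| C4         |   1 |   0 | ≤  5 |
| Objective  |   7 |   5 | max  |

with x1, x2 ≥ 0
Each vertex is the intersection of two constraint boundaries that also satisfies all remaining constraints:
  x1 = 0 and x2 = 0 → (0, 0)
  x1 = 5 and x2 = 0 → (5, 0)
  2x1 + 3x2 = 13 and x1 = 5 → (5, 1)
  2x1 + 3x2 = 13 and x1 = 0 → (0, 4.333)

Evaluating z = 7x1 + 5x2 at each vertex:
  (0, 0): z = 0
  (5, 0): z = 35
  (5, 1): z = 40
  (0, 4.333): z = 21.67

The maximum is at (5, 1) with z = 40.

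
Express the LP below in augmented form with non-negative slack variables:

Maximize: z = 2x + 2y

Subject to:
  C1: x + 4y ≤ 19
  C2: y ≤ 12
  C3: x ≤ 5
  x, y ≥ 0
max z = 2x + 2y

s.t.
  x + 4y + s1 = 19
  y + s2 = 12
  x + s3 = 5
  x, y, s1, s2, s3 ≥ 0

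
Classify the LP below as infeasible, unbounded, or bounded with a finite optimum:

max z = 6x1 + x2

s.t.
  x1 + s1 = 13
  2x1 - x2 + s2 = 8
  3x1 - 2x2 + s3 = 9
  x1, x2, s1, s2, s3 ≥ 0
Feasible point: (0, 0) satisfies every constraint, so the LP is feasible.
Direction d = (0, 1): for each constraint row a, a·d ≤ 0 —
  (1)(0) + (0)(1) = 0 ≤ 0
  (2)(0) + (-1)(1) = -1 ≤ 0
  (3)(0) + (-2)(1) = -2 ≤ 0
and d ≥ 0, so (0, 0) + t·d stays feasible for every t ≥ 0. Along this ray z = 6x1 + x2 changes by 1 per unit t, so z → +∞.

Unbounded — the objective can increase without bound over the feasible region.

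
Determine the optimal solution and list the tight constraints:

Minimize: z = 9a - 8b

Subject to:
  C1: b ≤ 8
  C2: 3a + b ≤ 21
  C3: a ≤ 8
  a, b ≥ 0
Optimal: a = 0, b = 8
Slack at optimum:
  C1: slack = 0 (binding)
  C2: slack = 13
  C3: slack = 8
  a ≥ 0: a = 0 (binding)
  b ≥ 0: b = 8
Binding constraints: C1, a ≥ 0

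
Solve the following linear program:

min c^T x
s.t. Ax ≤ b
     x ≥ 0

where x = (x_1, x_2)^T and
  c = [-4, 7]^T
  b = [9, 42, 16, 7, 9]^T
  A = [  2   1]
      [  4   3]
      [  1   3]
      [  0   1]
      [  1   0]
Each vertex is the intersection of two constraint boundaries that also satisfies all remaining constraints:
  x_1 = 0 and x_2 = 0 → (0, 0)
  2x_1 + x_2 = 9 and x_2 = 0 → (4.5, 0)
  2x_1 + x_2 = 9 and x_1 + 3x_2 = 16 → (2.2, 4.6)
  x_1 + 3x_2 = 16 and x_1 = 0 → (0, 5.333)

Evaluating z = -4x_1 + 7x_2 at each vertex:
  (0, 0): z = 0
  (4.5, 0): z = -18
  (2.2, 4.6): z = 23.4
  (0, 5.333): z = 37.33

The minimum is at (4.5, 0) with z = -18.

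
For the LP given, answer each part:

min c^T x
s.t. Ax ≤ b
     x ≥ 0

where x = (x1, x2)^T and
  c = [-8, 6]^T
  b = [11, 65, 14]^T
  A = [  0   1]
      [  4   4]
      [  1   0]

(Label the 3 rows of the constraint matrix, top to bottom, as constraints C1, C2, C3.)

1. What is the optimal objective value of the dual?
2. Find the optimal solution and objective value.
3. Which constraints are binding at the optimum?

1. -112 (by strong duality, equal to the primal optimum)
2. x1 = 14, x2 = 0, z = -112
3. C3, x2 ≥ 0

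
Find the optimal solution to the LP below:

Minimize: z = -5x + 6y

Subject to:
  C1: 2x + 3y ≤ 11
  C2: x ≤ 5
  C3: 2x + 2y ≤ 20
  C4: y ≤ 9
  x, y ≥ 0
Each vertex is the intersection of two constraint boundaries that also satisfies all remaining constraints:
  x = 0 and y = 0 → (0, 0)
  x = 5 and y = 0 → (5, 0)
  2x + 3y = 11 and x = 5 → (5, 0.3333)
  2x + 3y = 11 and x = 0 → (0, 3.667)

Evaluating z = -5x + 6y at each vertex:
  (0, 0): z = 0
  (5, 0): z = -25
  (5, 0.3333): z = -23
  (0, 3.667): z = 22

The minimum is at (5, 0) with z = -25.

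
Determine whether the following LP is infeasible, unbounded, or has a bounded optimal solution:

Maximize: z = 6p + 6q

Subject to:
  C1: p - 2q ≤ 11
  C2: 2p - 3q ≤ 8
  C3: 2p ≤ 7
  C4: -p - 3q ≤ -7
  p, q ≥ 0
Feasible point: (0, 3) satisfies every constraint, so the LP is feasible.
Direction d = (0, 1): for each constraint row a, a·d ≤ 0 —
  (1)(0) + (-2)(1) = -2 ≤ 0
  (2)(0) + (-3)(1) = -3 ≤ 0
  (2)(0) + (0)(1) = 0 ≤ 0
  (-1)(0) + (-3)(1) = -3 ≤ 0
and d ≥ 0, so (0, 3) + t·d stays feasible for every t ≥ 0. Along this ray z = 6p + 6q changes by 6 per unit t, so z → +∞.

Unbounded: there is a feasible ray along which z → +∞.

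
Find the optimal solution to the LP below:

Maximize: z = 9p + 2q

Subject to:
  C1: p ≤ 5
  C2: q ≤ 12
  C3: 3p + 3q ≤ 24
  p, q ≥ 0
Each vertex is the intersection of two constraint boundaries that also satisfies all remaining constraints:
  p = 0 and q = 0 → (0, 0)
  p = 5 and q = 0 → (5, 0)
  p = 5 and 3p + 3q = 24 → (5, 3)
  3p + 3q = 24 and p = 0 → (0, 8)

Evaluating z = 9p + 2q at each vertex:
  (0, 0): z = 0
  (5, 0): z = 45
  (5, 3): z = 51
  (0, 8): z = 16

The maximum is at (5, 3) with z = 51.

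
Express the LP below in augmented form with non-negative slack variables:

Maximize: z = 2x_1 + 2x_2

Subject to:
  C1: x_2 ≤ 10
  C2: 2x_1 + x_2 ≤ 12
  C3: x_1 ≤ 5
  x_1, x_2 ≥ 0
max z = 2x_1 + 2x_2

s.t.
  x_2 + s1 = 10
  2x_1 + x_2 + s2 = 12
  x_1 + s3 = 5
  x_1, x_2, s1, s2, s3 ≥ 0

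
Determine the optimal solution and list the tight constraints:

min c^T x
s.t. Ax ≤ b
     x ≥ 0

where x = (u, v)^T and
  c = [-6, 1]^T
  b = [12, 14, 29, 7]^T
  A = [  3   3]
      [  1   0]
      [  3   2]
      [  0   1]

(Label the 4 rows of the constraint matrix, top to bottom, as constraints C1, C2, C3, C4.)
Optimal: u = 4, v = 0
Slack at optimum:
  C1: slack = 0 (binding)
  C2: slack = 10
  C3: slack = 17
  C4: slack = 7
  u ≥ 0: u = 4
  v ≥ 0: v = 0 (binding)
Binding constraints: C1, v ≥ 0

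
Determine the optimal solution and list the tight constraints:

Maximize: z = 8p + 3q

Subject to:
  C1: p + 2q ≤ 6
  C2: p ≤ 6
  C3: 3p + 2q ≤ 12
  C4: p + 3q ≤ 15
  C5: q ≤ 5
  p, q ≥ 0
Optimal: p = 4, q = 0
Slack at optimum:
  C1: slack = 2
  C2: slack = 2
  C3: slack = 0 (binding)
  C4: slack = 11
  C5: slack = 5
  p ≥ 0: p = 4
  q ≥ 0: q = 0 (binding)
Binding constraints: C3, q ≥ 0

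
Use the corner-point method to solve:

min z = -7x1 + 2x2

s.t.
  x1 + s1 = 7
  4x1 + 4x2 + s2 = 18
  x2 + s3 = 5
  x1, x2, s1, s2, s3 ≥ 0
Each vertex is the intersection of two constraint boundaries that also satisfies all remaining constraints:
  x1 = 0 and x2 = 0 → (0, 0)
  4x1 + 4x2 = 18 and x2 = 0 → (4.5, 0)
  4x1 + 4x2 = 18 and x1 = 0 → (0, 4.5)

Evaluating z = -7x1 + 2x2 at each vertex:
  (0, 0): z = 0
  (4.5, 0): z = -31.5
  (0, 4.5): z = 9

The minimum is at (4.5, 0) with z = -31.5.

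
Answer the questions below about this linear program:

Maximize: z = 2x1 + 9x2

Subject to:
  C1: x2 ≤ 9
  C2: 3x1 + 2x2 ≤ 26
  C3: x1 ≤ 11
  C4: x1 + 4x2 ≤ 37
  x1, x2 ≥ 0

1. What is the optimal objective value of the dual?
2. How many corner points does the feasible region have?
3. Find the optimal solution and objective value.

1. 83 (by strong duality, equal to the primal optimum)
2. 5
3. x1 = 1, x2 = 9, z = 83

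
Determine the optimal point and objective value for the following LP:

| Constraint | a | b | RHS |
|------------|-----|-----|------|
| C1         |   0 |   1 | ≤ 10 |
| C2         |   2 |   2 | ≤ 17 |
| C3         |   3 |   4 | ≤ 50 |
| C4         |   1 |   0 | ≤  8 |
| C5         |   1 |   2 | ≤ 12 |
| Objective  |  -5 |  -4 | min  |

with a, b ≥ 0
a = 8, b = 0.5, z = -42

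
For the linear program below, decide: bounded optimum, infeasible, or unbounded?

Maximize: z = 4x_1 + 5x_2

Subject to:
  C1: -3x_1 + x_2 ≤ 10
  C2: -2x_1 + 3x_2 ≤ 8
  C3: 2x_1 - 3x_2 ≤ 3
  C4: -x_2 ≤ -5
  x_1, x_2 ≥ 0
Feasible point: (4, 5) satisfies every constraint, so the LP is feasible.
Direction d = (3, 2): for each constraint row a, a·d ≤ 0 —
  (-3)(3) + (1)(2) = -7 ≤ 0
  (-2)(3) + (3)(2) = 0 ≤ 0
  (2)(3) + (-3)(2) = 0 ≤ 0
  (0)(3) + (-1)(2) = -2 ≤ 0
and d ≥ 0, so (4, 5) + t·d stays feasible for every t ≥ 0. Along this ray z = 4x_1 + 5x_2 changes by 22 per unit t, so z → +∞.

Unbounded: there is a feasible ray along which z → +∞.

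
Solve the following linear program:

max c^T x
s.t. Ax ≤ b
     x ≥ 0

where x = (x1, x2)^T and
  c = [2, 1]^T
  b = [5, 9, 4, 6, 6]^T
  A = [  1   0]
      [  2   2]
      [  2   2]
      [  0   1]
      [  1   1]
x1 = 2, x2 = 0, z = 4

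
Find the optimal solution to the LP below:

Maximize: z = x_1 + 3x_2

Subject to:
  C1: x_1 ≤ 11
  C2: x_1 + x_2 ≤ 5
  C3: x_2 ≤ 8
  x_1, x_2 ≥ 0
Each vertex is the intersection of two constraint boundaries that also satisfies all remaining constraints:
  x_1 = 0 and x_2 = 0 → (0, 0)
  x_1 + x_2 = 5 and x_2 = 0 → (5, 0)
  x_1 + x_2 = 5 and x_1 = 0 → (0, 5)

Evaluating z = x_1 + 3x_2 at each vertex:
  (0, 0): z = 0
  (5, 0): z = 5
  (0, 5): z = 15

The maximum is at (0, 5) with z = 15.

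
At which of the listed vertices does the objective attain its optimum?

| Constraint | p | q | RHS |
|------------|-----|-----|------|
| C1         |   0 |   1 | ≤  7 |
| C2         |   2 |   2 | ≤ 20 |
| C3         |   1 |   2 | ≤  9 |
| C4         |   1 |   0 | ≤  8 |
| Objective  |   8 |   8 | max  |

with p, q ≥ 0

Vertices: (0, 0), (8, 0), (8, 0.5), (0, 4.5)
Evaluating z = 8p + 8q at each vertex:
  (0, 0): z = 0
  (8, 0): z = 64
  (8, 0.5): z = 68
  (0, 4.5): z = 36

The largest value is z = 68, attained at (8, 0.5).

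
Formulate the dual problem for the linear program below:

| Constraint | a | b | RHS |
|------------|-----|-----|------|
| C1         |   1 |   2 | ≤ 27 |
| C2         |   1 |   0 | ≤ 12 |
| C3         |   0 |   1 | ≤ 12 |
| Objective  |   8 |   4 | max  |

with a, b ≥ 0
Minimize: z = 27y1 + 12y2 + 12y3

Subject to:
  C1: -y1 - y2 ≤ -8
  C2: -2y1 - y3 ≤ -4
  y1, y2, y3 ≥ 0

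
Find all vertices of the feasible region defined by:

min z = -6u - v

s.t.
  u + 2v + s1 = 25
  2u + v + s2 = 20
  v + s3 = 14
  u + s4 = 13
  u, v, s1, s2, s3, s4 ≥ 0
Each vertex is the intersection of two constraint boundaries that also satisfies all remaining constraints:
  u = 0 and v = 0 → (0, 0)
  2u + v = 20 and v = 0 → (10, 0)
  u + 2v = 25 and 2u + v = 20 → (5, 10)
  u + 2v = 25 and u = 0 → (0, 12.5)

Vertices: (0, 0), (10, 0), (5, 10), (0, 12.5)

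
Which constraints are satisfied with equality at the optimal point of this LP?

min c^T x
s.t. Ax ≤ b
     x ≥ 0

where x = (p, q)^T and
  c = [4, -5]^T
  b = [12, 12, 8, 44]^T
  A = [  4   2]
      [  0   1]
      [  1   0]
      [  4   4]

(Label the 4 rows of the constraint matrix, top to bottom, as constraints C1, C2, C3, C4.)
Optimal: p = 0, q = 6
Slack at optimum:
  C1: slack = 0 (binding)
  C2: slack = 6
  C3: slack = 8
  C4: slack = 20
  p ≥ 0: p = 0 (binding)
  q ≥ 0: q = 6
Binding constraints: C1, p ≥ 0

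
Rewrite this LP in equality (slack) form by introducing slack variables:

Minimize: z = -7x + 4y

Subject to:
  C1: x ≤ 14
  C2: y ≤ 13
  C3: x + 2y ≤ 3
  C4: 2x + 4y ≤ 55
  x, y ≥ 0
min z = -7x + 4y

s.t.
  x + s1 = 14
  y + s2 = 13
  x + 2y + s3 = 3
  2x + 4y + s4 = 55
  x, y, s1, s2, s3, s4 ≥ 0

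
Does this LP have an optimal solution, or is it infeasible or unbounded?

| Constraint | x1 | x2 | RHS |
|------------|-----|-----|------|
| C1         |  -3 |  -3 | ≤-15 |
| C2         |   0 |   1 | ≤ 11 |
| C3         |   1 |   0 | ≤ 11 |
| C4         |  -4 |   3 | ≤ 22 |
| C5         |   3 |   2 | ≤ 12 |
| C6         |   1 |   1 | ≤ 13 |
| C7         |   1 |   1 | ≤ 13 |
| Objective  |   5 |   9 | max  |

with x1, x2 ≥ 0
The point (0, 6) satisfies every constraint, so the LP is feasible; the constraints give x1 ≤ 11 and x2 ≤ 11, which with x1, x2 ≥ 0 keep the feasible region inside a bounded box. A feasible, bounded LP attains a finite optimum at a vertex.

The LP has an optimal solution: (0, 6) with z = 54.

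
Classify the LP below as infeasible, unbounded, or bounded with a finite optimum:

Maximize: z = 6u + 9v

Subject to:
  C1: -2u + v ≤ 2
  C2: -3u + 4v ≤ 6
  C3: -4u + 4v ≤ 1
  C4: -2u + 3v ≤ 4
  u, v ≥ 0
Feasible point: (0, 0) satisfies every constraint, so the LP is feasible.
Direction d = (1, 0): for each constraint row a, a·d ≤ 0 —
  (-2)(1) + (1)(0) = -2 ≤ 0
  (-3)(1) + (4)(0) = -3 ≤ 0
  (-4)(1) + (4)(0) = -4 ≤ 0
  (-2)(1) + (3)(0) = -2 ≤ 0
and d ≥ 0, so (0, 0) + t·d stays feasible for every t ≥ 0. Along this ray z = 6u + 9v changes by 6 per unit t, so z → +∞.

The LP is unbounded; z can be made arbitrarily large.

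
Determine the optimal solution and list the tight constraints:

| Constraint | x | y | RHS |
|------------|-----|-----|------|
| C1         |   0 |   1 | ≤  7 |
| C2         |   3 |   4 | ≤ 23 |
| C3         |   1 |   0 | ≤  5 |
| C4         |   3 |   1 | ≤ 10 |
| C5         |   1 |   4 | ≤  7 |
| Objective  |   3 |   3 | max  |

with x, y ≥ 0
Optimal: x = 3, y = 1
Slack at optimum:
  C1: slack = 6
  C2: slack = 10
  C3: slack = 2
  C4: slack = 0 (binding)
  C5: slack = 0 (binding)
  x ≥ 0: x = 3
  y ≥ 0: y = 1
Binding constraints: C4, C5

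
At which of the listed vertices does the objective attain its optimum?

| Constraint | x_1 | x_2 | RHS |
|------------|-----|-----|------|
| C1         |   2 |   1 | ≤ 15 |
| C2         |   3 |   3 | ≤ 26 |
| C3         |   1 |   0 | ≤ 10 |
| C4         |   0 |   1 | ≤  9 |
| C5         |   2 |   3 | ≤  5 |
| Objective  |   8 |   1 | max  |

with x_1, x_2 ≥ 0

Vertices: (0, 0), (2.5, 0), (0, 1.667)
(2.5, 0) with z = 20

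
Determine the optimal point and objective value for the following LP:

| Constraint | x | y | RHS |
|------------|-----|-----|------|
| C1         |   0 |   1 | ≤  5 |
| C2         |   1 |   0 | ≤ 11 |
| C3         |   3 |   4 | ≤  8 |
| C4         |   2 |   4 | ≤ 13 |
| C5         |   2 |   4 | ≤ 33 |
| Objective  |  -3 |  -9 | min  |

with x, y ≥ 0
x = 0, y = 2, z = -18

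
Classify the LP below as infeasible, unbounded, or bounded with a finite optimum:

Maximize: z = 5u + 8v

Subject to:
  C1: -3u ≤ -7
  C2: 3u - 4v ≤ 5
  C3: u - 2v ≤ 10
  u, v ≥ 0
Feasible point: (3, 1) satisfies every constraint, so the LP is feasible.
Direction d = (0, 1): for each constraint row a, a·d ≤ 0 —
  (-3)(0) + (0)(1) = 0 ≤ 0
  (3)(0) + (-4)(1) = -4 ≤ 0
  (1)(0) + (-2)(1) = -2 ≤ 0
and d ≥ 0, so (3, 1) + t·d stays feasible for every t ≥ 0. Along this ray z = 5u + 8v changes by 8 per unit t, so z → +∞.

Unbounded — the objective can increase without bound over the feasible region.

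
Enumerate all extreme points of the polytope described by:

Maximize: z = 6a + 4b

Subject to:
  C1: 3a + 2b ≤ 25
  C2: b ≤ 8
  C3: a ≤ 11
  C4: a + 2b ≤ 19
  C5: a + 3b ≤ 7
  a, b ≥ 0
Each vertex is the intersection of two constraint boundaries that also satisfies all remaining constraints:
  a = 0 and b = 0 → (0, 0)
  a + 3b = 7 and b = 0 → (7, 0)
  a + 3b = 7 and a = 0 → (0, 2.333)

Vertices: (0, 0), (7, 0), (0, 2.333)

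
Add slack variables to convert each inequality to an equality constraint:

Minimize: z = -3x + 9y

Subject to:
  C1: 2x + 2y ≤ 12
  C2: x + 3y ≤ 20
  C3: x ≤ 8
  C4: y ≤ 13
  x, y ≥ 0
min z = -3x + 9y

s.t.
  2x + 2y + s1 = 12
  x + 3y + s2 = 20
  x + s3 = 8
  y + s4 = 13
  x, y, s1, s2, s3, s4 ≥ 0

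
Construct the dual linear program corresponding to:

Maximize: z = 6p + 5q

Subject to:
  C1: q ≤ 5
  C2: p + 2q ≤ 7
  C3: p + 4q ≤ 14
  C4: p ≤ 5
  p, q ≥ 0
Minimize: z = 5y1 + 7y2 + 14y3 + 5y4

Subject to:
  C1: -y2 - y3 - y4 ≤ -6
  C2: -y1 - 2y2 - 4y3 ≤ -5
  y1, y2, y3, y4 ≥ 0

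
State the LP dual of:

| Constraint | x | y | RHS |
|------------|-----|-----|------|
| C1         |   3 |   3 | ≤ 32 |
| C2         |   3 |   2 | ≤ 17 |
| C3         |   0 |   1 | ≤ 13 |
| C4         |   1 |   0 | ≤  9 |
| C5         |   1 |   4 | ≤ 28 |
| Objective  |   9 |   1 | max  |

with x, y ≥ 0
Minimize: z = 32y1 + 17y2 + 13y3 + 9y4 + 28y5

Subject to:
  C1: -3y1 - 3y2 - y4 - y5 ≤ -9
  C2: -3y1 - 2y2 - y3 - 4y5 ≤ -1
  y1, y2, y3, y4, y5 ≥ 0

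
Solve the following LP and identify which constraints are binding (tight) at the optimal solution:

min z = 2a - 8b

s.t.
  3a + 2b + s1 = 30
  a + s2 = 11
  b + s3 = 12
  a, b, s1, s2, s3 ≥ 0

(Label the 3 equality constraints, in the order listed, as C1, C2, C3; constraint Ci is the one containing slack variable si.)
Optimal: a = 0, b = 12
Slack at optimum:
  C1: slack = 6
  C2: slack = 11
  C3: slack = 0 (binding)
  a ≥ 0: a = 0 (binding)
  b ≥ 0: b = 12
Binding constraints: C3, a ≥ 0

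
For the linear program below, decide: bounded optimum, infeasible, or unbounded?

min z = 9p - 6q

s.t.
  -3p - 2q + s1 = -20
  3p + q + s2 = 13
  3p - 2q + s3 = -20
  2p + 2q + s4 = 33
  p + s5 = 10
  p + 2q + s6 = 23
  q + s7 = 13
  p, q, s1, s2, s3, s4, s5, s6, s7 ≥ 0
The point (0, 11.5) satisfies every constraint, so the LP is feasible; the constraints give p ≤ 10 and q ≤ 13, which with p, q ≥ 0 keep the feasible region inside a bounded box. A feasible, bounded LP attains a finite optimum at a vertex.

Evaluating z = 9p - 6q at each vertex:
  (0, 10): z = -60
  (0.6667, 11): z = -60
  (0.6, 11.2): z = -61.8
  (0, 11.5): z = -69

Bounded optimum: z* = -69 at (0, 11.5).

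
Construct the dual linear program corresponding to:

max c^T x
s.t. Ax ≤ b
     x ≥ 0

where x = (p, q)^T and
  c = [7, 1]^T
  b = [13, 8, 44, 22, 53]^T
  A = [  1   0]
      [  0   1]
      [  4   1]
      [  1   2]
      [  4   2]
Minimize: z = 13y1 + 8y2 + 44y3 + 22y4 + 53y5

Subject to:
  C1: -y1 - 4y3 - y4 - 4y5 ≤ -7
  C2: -y2 - y3 - 2y4 - 2y5 ≤ -1
  y1, y2, y3, y4, y5 ≥ 0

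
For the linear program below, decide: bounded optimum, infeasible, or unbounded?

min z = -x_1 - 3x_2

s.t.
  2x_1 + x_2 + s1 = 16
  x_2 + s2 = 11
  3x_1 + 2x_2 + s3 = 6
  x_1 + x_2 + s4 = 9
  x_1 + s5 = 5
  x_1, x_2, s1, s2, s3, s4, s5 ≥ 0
The point (0, 3) satisfies every constraint, so the LP is feasible; the constraints give x_1 ≤ 5 and x_2 ≤ 11, which with x_1, x_2 ≥ 0 keep the feasible region inside a bounded box. A feasible, bounded LP attains a finite optimum at a vertex.

Bounded optimum: z* = -9 at (0, 3).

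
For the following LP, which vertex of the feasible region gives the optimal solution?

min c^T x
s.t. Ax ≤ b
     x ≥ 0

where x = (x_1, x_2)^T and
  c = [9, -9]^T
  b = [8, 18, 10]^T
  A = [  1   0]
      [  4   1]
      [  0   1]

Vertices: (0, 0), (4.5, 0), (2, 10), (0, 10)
Evaluating z = 9x_1 - 9x_2 at each vertex:
  (0, 0): z = 0
  (4.5, 0): z = 40.5
  (2, 10): z = -72
  (0, 10): z = -90

The smallest value is z = -90, attained at (0, 10).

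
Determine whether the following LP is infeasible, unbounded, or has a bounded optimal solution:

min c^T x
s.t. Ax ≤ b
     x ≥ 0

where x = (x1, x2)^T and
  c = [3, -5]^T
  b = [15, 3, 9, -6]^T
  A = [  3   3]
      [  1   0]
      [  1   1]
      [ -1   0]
One constraint requires x1 ≤ 3, while the constraint -x1 ≤ -6 is equivalent to x1 ≥ 6. Together they would need 6 ≤ x1 ≤ 3, which is impossible since 6 > 3. No point satisfies all constraints.

The feasible region is empty; the LP is infeasible.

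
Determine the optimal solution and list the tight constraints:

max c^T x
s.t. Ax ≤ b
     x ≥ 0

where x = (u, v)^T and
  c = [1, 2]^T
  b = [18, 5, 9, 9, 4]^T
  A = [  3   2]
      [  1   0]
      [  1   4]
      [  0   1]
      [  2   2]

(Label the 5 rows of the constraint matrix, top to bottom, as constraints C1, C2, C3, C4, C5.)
Optimal: u = 0, v = 2
Slack at optimum:
  C1: slack = 14
  C2: slack = 5
  C3: slack = 1
  C4: slack = 7
  C5: slack = 0 (binding)
  u ≥ 0: u = 0 (binding)
  v ≥ 0: v = 2
Binding constraints: C5, u ≥ 0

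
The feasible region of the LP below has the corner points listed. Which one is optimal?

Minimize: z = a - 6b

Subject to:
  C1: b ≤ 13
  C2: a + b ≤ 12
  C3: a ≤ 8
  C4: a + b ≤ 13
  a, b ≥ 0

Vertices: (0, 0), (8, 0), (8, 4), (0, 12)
Evaluating z = a - 6b at each vertex:
  (0, 0): z = 0
  (8, 0): z = 8
  (8, 4): z = -16
  (0, 12): z = -72

The smallest value is z = -72, attained at (0, 12).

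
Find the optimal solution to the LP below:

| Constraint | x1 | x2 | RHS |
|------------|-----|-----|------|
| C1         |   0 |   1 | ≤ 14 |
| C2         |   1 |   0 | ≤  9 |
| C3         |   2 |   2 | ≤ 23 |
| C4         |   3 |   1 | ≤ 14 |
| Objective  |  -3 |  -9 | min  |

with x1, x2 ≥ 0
Each vertex is the intersection of two constraint boundaries that also satisfies all remaining constraints:
  x1 = 0 and x2 = 0 → (0, 0)
  3x1 + x2 = 14 and x2 = 0 → (4.667, 0)
  2x1 + 2x2 = 23 and 3x1 + x2 = 14 → (1.25, 10.25)
  2x1 + 2x2 = 23 and x1 = 0 → (0, 11.5)

Evaluating z = -3x1 - 9x2 at each vertex:
  (0, 0): z = 0
  (4.667, 0): z = -14
  (1.25, 10.25): z = -96
  (0, 11.5): z = -103.5

The minimum is at (0, 11.5) with z = -103.5.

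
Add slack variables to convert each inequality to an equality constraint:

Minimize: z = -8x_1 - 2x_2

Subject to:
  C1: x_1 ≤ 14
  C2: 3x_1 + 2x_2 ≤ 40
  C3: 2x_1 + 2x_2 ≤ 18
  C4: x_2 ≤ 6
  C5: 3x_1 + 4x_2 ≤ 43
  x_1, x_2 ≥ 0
min z = -8x_1 - 2x_2

s.t.
  x_1 + s1 = 14
  3x_1 + 2x_2 + s2 = 40
  2x_1 + 2x_2 + s3 = 18
  x_2 + s4 = 6
  3x_1 + 4x_2 + s5 = 43
  x_1, x_2, s1, s2, s3, s4, s5 ≥ 0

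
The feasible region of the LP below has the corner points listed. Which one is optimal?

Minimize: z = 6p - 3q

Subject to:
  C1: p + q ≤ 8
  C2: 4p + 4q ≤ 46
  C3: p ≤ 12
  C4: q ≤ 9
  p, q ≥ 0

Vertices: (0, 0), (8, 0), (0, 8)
Evaluating z = 6p - 3q at each vertex:
  (0, 0): z = 0
  (8, 0): z = 48
  (0, 8): z = -24

The smallest value is z = -24, attained at (0, 8).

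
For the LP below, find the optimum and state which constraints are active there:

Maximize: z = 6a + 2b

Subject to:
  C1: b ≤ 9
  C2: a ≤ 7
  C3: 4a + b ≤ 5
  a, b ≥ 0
Optimal: a = 0, b = 5
Slack at optimum:
  C1: slack = 4
  C2: slack = 7
  C3: slack = 0 (binding)
  a ≥ 0: a = 0 (binding)
  b ≥ 0: b = 5
Binding constraints: C3, a ≥ 0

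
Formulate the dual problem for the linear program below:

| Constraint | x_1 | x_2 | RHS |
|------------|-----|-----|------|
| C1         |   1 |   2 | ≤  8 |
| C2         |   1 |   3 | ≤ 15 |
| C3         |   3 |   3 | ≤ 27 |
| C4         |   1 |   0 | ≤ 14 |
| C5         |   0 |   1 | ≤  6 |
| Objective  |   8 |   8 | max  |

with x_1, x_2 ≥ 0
Minimize: z = 8y1 + 15y2 + 27y3 + 14y4 + 6y5

Subject to:
  C1: -y1 - y2 - 3y3 - y4 ≤ -8
  C2: -2y1 - 3y2 - 3y3 - y5 ≤ -8
  y1, y2, y3, y4, y5 ≥ 0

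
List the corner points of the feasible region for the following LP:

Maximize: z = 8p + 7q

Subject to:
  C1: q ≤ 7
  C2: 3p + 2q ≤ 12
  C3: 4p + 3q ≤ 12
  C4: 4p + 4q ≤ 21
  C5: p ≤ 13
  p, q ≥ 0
Each vertex is the intersection of two constraint boundaries that also satisfies all remaining constraints:
  p = 0 and q = 0 → (0, 0)
  4p + 3q = 12 and q = 0 → (3, 0)
  4p + 3q = 12 and p = 0 → (0, 4)

Vertices: (0, 0), (3, 0), (0, 4)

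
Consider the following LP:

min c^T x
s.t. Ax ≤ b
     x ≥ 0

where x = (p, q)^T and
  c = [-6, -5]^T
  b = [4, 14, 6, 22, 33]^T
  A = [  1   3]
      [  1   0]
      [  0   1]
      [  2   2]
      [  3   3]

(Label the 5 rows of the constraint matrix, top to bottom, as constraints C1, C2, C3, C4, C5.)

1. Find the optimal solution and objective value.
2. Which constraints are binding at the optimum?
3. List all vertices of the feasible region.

1. p = 4, q = 0, z = -24
2. C1, q ≥ 0
3. (0, 0), (4, 0), (0, 1.333)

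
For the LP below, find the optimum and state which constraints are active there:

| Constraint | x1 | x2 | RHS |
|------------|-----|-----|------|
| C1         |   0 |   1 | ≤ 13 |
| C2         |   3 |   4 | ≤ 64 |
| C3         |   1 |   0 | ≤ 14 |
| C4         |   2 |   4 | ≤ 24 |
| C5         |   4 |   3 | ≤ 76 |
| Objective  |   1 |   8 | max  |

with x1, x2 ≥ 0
Optimal: x1 = 0, x2 = 6
Slack at optimum:
  C1: slack = 7
  C2: slack = 40
  C3: slack = 14
  C4: slack = 0 (binding)
  C5: slack = 58
  x1 ≥ 0: x1 = 0 (binding)
  x2 ≥ 0: x2 = 6
Binding constraints: C4, x1 ≥ 0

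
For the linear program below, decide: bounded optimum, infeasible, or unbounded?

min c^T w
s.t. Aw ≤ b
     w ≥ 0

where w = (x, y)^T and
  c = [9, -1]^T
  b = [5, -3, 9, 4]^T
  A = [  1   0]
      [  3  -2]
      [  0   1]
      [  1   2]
The point (0, 2) satisfies every constraint, so the LP is feasible; the constraints give x ≤ 5 and y ≤ 9, which with x, y ≥ 0 keep the feasible region inside a bounded box. A feasible, bounded LP attains a finite optimum at a vertex.

Evaluating z = 9x - y at each vertex:
  (0, 1.5): z = -1.5
  (0.25, 1.875): z = 0.375
  (0, 2): z = -2

Bounded optimum: z* = -2 at (0, 2).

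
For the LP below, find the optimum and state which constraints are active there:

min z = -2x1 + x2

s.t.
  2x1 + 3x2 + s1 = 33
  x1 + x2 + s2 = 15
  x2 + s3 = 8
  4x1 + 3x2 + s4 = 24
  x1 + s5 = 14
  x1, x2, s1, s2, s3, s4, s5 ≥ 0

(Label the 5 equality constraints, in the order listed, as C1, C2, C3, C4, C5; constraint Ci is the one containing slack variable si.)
Optimal: x1 = 6, x2 = 0
Binding: C4, x2 ≥ 0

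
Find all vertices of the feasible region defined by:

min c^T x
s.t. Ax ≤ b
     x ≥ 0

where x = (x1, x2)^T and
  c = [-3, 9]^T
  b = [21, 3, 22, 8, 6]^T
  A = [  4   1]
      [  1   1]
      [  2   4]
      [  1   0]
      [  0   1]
Each vertex is the intersection of two constraint boundaries that also satisfies all remaining constraints:
  x1 = 0 and x2 = 0 → (0, 0)
  x1 + x2 = 3 and x2 = 0 → (3, 0)
  x1 + x2 = 3 and x1 = 0 → (0, 3)

Vertices: (0, 0), (3, 0), (0, 3)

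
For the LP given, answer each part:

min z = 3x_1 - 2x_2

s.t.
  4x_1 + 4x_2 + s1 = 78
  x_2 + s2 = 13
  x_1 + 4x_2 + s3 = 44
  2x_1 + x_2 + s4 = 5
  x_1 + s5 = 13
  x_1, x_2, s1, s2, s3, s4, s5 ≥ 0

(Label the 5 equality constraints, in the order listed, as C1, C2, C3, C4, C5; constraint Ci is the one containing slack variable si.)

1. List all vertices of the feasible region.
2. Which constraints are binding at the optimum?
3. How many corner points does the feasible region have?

1. (0, 0), (2.5, 0), (0, 5)
2. C4, x_1 ≥ 0
3. 3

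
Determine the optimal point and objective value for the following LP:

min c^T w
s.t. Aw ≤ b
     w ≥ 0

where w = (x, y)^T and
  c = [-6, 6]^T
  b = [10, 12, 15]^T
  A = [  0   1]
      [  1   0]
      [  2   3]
Each vertex is the intersection of two constraint boundaries that also satisfies all remaining constraints:
  x = 0 and y = 0 → (0, 0)
  2x + 3y = 15 and y = 0 → (7.5, 0)
  2x + 3y = 15 and x = 0 → (0, 5)

Evaluating z = -6x + 6y at each vertex:
  (0, 0): z = 0
  (7.5, 0): z = -45
  (0, 5): z = 30

The minimum is at (7.5, 0) with z = -45.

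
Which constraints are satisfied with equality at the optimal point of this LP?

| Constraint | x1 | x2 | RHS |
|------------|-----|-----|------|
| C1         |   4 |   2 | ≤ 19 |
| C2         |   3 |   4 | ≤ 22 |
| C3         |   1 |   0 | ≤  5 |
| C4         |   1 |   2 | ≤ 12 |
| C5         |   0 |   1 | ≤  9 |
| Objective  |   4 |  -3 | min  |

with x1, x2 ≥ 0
Optimal: x1 = 0, x2 = 5.5
Slack at optimum:
  C1: slack = 8
  C2: slack = 0 (binding)
  C3: slack = 5
  C4: slack = 1
  C5: slack = 3.5
  x1 ≥ 0: x1 = 0 (binding)
  x2 ≥ 0: x2 = 5.5
Binding constraints: C2, x1 ≥ 0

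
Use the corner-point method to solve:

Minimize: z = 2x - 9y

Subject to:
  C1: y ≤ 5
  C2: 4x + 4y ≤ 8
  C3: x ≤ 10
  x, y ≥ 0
x = 0, y = 2, z = -18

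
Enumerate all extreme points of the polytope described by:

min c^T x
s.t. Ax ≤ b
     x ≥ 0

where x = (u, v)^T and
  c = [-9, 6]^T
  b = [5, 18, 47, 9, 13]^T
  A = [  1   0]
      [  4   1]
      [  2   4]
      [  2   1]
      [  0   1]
Each vertex is the intersection of two constraint boundaries that also satisfies all remaining constraints:
  u = 0 and v = 0 → (0, 0)
  4u + v = 18 and 2u + v = 9 → (4.5, 0)
  2u + v = 9 and u = 0 → (0, 9)

Vertices: (0, 0), (4.5, 0), (0, 9)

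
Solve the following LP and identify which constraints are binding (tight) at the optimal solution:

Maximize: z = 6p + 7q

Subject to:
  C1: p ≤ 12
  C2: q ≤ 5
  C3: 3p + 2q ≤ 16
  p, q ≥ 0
Optimal: p = 2, q = 5
Binding: C2, C3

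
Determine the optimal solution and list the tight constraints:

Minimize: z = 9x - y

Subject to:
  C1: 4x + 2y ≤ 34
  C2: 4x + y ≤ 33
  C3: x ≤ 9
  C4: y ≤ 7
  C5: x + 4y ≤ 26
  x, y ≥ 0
Optimal: x = 0, y = 6.5
Binding: C5, x ≥ 0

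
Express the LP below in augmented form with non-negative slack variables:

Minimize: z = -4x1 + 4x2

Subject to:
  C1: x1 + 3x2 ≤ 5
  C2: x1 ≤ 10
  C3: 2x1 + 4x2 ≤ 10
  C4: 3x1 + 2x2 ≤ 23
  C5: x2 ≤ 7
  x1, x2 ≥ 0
min z = -4x1 + 4x2

s.t.
  x1 + 3x2 + s1 = 5
  x1 + s2 = 10
  2x1 + 4x2 + s3 = 10
  3x1 + 2x2 + s4 = 23
  x2 + s5 = 7
  x1, x2, s1, s2, s3, s4, s5 ≥ 0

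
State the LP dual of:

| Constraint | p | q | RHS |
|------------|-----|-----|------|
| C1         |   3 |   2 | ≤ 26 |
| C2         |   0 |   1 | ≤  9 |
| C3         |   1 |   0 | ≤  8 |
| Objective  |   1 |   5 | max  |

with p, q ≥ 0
Minimize: z = 26y1 + 9y2 + 8y3

Subject to:
  C1: -3y1 - y3 ≤ -1
  C2: -2y1 - y2 ≤ -5
  y1, y2, y3 ≥ 0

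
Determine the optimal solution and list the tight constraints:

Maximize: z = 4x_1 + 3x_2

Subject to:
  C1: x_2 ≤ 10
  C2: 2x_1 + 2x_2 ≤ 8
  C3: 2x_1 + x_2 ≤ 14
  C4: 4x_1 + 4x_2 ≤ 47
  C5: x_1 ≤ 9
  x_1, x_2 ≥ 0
Optimal: x_1 = 4, x_2 = 0
Slack at optimum:
  C1: slack = 10
  C2: slack = 0 (binding)
  C3: slack = 6
  C4: slack = 31
  C5: slack = 5
  x_1 ≥ 0: x_1 = 4
  x_2 ≥ 0: x_2 = 0 (binding)
Binding constraints: C2, x_2 ≥ 0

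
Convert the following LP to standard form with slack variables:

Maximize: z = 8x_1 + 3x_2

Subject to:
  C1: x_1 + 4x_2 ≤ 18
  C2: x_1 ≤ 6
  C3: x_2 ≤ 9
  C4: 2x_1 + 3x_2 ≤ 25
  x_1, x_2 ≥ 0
max z = 8x_1 + 3x_2

s.t.
  x_1 + 4x_2 + s1 = 18
  x_1 + s2 = 6
  x_2 + s3 = 9
  2x_1 + 3x_2 + s4 = 25
  x_1, x_2, s1, s2, s3, s4 ≥ 0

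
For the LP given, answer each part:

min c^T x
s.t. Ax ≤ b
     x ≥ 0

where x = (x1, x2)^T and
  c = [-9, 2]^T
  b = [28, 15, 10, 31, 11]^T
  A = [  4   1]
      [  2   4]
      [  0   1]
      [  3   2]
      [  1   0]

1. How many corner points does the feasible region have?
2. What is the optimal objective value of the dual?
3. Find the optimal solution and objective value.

1. 4
2. -63 (by strong duality, equal to the primal optimum)
3. x1 = 7, x2 = 0, z = -63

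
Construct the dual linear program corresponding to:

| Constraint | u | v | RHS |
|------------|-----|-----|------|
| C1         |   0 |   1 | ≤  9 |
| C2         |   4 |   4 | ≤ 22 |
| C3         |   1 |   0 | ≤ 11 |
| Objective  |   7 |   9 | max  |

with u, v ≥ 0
Minimize: z = 9y1 + 22y2 + 11y3

Subject to:
  C1: -4y2 - y3 ≤ -7
  C2: -y1 - 4y2 ≤ -9
  y1, y2, y3 ≥ 0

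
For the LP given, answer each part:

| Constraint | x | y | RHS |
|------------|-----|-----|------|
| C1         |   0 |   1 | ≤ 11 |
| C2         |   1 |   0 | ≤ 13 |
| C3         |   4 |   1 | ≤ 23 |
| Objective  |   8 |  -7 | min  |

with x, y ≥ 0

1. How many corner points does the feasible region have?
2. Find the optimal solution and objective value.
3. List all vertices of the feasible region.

1. 4
2. x = 0, y = 11, z = -77
3. (0, 0), (5.75, 0), (3, 11), (0, 11)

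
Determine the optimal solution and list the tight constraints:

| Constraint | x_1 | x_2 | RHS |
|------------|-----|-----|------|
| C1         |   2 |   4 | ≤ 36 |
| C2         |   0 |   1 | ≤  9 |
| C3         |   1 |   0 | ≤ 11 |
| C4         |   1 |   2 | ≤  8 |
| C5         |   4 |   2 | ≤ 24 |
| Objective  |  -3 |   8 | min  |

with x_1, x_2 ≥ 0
Optimal: x_1 = 6, x_2 = 0
Binding: C5, x_2 ≥ 0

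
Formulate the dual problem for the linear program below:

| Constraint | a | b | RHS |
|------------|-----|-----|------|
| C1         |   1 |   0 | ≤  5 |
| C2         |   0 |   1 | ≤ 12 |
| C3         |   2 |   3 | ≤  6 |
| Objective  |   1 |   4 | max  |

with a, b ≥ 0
Minimize: z = 5y1 + 12y2 + 6y3

Subject to:
  C1: -y1 - 2y3 ≤ -1
  C2: -y2 - 3y3 ≤ -4
  y1, y2, y3 ≥ 0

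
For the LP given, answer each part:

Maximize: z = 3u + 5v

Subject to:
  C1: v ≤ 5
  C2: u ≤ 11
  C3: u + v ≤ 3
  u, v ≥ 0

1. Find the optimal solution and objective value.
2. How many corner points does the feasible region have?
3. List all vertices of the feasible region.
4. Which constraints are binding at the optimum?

1. u = 0, v = 3, z = 15
2. 3
3. (0, 0), (3, 0), (0, 3)
4. C3, u ≥ 0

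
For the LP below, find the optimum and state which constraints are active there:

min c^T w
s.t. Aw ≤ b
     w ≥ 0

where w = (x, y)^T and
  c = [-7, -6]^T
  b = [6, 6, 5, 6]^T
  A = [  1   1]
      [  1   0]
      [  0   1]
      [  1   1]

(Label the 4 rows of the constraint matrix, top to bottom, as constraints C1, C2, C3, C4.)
Optimal: x = 6, y = 0
Slack at optimum:
  C1: slack = 0 (binding)
  C2: slack = 0 (binding)
  C3: slack = 5
  C4: slack = 0 (binding)
  x ≥ 0: x = 6
  y ≥ 0: y = 0 (binding)
Binding constraints: C1, C2, C4, y ≥ 0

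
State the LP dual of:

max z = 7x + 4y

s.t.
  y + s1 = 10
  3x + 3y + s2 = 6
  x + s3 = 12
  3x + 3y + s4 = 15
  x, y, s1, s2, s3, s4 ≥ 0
Minimize: z = 10y1 + 6y2 + 12y3 + 15y4

Subject to:
  C1: -3y2 - y3 - 3y4 ≤ -7
  C2: -y1 - 3y2 - 3y4 ≤ -4
  y1, y2, y3, y4 ≥ 0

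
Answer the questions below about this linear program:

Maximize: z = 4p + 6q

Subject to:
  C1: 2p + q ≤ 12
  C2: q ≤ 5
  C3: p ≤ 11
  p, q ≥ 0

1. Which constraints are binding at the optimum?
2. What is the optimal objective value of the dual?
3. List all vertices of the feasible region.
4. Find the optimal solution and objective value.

1. C1, C2
2. 44 (by strong duality, equal to the primal optimum)
3. (0, 0), (6, 0), (3.5, 5), (0, 5)
4. p = 3.5, q = 5, z = 44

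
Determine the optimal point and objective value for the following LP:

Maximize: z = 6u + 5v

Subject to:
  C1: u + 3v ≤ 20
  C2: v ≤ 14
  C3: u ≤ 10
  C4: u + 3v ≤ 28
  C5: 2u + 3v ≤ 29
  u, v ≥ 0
u = 10, v = 3, z = 75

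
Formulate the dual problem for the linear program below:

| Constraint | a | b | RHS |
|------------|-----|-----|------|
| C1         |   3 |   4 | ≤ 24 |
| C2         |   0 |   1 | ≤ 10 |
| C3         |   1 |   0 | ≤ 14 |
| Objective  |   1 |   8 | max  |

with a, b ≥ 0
Minimize: z = 24y1 + 10y2 + 14y3

Subject to:
  C1: -3y1 - y3 ≤ -1
  C2: -4y1 - y2 ≤ -8
  y1, y2, y3 ≥ 0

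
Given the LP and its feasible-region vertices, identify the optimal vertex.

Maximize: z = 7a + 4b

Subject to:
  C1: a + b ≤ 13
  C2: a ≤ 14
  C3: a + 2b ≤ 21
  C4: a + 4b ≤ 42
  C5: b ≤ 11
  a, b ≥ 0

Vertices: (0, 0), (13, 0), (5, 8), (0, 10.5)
(13, 0) with z = 91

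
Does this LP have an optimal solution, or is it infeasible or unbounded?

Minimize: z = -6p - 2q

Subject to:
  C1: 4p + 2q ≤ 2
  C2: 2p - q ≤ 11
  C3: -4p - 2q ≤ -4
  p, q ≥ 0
C1 requires 4p + 2q ≤ 2, while C3 (-4p - 2q ≤ -4) is equivalent to 4p + 2q ≥ 4. Together they would need 4 ≤ 4p + 2q ≤ 2, which is impossible since 4 > 2. No point satisfies all constraints.

Infeasible: no point satisfies all constraints simultaneously.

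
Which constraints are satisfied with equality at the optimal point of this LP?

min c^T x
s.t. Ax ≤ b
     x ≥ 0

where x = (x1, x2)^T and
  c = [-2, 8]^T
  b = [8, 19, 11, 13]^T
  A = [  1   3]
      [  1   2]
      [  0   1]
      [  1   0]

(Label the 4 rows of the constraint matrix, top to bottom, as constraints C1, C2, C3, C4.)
Optimal: x1 = 8, x2 = 0
Slack at optimum:
  C1: slack = 0 (binding)
  C2: slack = 11
  C3: slack = 11
  C4: slack = 5
  x1 ≥ 0: x1 = 8
  x2 ≥ 0: x2 = 0 (binding)
Binding constraints: C1, x2 ≥ 0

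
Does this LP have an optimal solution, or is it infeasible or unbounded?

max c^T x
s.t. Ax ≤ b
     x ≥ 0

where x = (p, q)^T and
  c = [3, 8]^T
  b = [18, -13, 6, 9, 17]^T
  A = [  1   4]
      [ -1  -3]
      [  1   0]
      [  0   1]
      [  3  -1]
The point (6, 3) satisfies every constraint, so the LP is feasible; the constraints give p ≤ 6 and q ≤ 9, which with p, q ≥ 0 keep the feasible region inside a bounded box. A feasible, bounded LP attains a finite optimum at a vertex.

Feasible with finite optimum z* = 42 at (6, 3).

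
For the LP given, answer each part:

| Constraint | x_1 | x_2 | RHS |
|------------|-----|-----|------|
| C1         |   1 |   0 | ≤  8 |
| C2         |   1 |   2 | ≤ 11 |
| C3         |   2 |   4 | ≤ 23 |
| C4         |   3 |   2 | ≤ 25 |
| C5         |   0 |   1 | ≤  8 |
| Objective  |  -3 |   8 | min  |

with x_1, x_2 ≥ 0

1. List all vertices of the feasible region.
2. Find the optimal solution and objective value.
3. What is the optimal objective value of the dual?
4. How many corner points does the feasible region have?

1. (0, 0), (8, 0), (8, 0.5), (7, 2), (0, 5.5)
2. x_1 = 8, x_2 = 0, z = -24
3. -24 (by strong duality, equal to the primal optimum)
4. 5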